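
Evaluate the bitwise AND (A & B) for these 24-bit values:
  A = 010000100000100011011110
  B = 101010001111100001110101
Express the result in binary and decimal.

Apply & to each column (1 only where both bits are 1):
  010000100000100011011110
& 101010001111100001110101
--------------------------
  000000000000100001010100

Answer: 000000000000100001010100 (2132)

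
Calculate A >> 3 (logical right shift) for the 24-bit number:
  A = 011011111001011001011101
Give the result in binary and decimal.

Logical shift right by 3: drop the bottom 3 bit(s), prepend 3 zero(s) on the left.
  011011111001011001011101  ->  keep [011011111001011001011], discard [101], prepend 000
= 000011011111001011001011

Answer: 000011011111001011001011 (914123)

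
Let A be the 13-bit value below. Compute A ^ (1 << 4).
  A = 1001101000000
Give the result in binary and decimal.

Mask = 1 << 4 = 0000000010000
Bit 4 of A is 0; XOR with the mask flips it to 1.
  1001101000000
^ 0000000010000
---------------
  1001101010000

Answer: 1001101010000 (4944)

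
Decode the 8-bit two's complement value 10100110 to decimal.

MSB is 1, so the value is negative. Find the magnitude:
1. Invert bits:  01011001
2. Add 1:        01011010  = 90
3. Apply sign:   -90

Answer: -90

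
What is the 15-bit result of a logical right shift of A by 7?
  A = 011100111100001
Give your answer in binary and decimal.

Logical shift right by 7: drop the bottom 7 bit(s), prepend 7 zero(s) on the left.
  011100111100001  ->  keep [01110011], discard [1100001], prepend 0000000
= 000000001110011

Answer: 000000001110011 (115)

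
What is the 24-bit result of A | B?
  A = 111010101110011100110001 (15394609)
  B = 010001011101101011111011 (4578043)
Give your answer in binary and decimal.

Apply | to each column (1 where either bit is 1):
  111010101110011100110001
| 010001011101101011111011
--------------------------
  111011111111111111111011

Answer: 111011111111111111111011 (15728635)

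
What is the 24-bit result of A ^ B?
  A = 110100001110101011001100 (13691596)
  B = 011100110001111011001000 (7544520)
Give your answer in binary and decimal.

Apply ^ to each column (1 where bits differ):
  110100001110101011001100
^ 011100110001111011001000
--------------------------
  101000111111010000000100

Answer: 101000111111010000000100 (10744836)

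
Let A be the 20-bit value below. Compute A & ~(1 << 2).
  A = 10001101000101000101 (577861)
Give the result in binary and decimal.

Mask = ~(1 << 2) = 11111111111111111011
Bit 2 of A is 1, so AND-ing with the mask clears it to 0.
  10001101000101000101
& 11111111111111111011
----------------------
  10001101000101000001

Answer: 10001101000101000001 (577857)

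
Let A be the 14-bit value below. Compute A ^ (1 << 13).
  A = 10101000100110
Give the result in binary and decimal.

Mask = 1 << 13 = 10000000000000
Bit 13 of A is 1; XOR with the mask flips it to 0.
  10101000100110
^ 10000000000000
----------------
  00101000100110

Answer: 00101000100110 (2598)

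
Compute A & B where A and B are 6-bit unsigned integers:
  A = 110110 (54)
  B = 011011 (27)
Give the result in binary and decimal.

Apply & to each column (1 only where both bits are 1):
  110110
& 011011
--------
  010010

Answer: 010010 (18)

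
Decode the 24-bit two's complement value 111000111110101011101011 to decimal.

MSB is 1, so the value is negative. Find the magnitude:
1. Invert bits:  000111000001010100010100
2. Add 1:        000111000001010100010101  = 1840405
3. Apply sign:   -1840405

Answer: -1840405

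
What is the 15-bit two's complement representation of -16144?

1. Binary of +16144:  011111100010000
2. Invert bits:     100000011101111
3. Add 1:           100000011110000

Answer: 100000011110000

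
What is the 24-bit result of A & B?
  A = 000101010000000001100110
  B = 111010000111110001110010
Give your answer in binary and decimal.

Apply & to each column (1 only where both bits are 1):
  000101010000000001100110
& 111010000111110001110010
--------------------------
  000000000000000001100010

Answer: 000000000000000001100010 (98)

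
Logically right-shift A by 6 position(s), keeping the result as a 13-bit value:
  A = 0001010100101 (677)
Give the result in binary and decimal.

Logical shift right by 6: drop the bottom 6 bit(s), prepend 6 zero(s) on the left.
  0001010100101  ->  keep [0001010], discard [100101], prepend 000000
= 0000000001010

Answer: 0000000001010 (10)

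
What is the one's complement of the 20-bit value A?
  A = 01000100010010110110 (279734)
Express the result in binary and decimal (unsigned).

Flip each bit (0->1, 1->0):
  01000100010010110110
  10111011101101001001

Answer: 10111011101101001001 (768841)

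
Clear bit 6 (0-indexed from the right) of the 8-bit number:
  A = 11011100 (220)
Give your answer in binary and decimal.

Mask = ~(1 << 6) = 10111111
Bit 6 of A is 1, so AND-ing with the mask clears it to 0.
  11011100
& 10111111
----------
  10011100

Answer: 10011100 (156)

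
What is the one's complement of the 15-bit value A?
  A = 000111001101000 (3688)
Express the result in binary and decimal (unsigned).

Flip each bit (0->1, 1->0):
  000111001101000
  111000110010111

Answer: 111000110010111 (29079)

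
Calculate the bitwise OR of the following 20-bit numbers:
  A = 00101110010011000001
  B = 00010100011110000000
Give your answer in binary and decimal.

Apply | to each column (1 where either bit is 1):
  00101110010011000001
| 00010100011110000000
----------------------
  00111110011111000001

Answer: 00111110011111000001 (255937)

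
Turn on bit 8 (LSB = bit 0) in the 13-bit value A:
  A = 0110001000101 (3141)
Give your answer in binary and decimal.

Mask = 1 << 8 = 0000100000000
Bit 8 of A is 0, so OR-ing with the mask flips it to 1.
  0110001000101
| 0000100000000
---------------
  0110101000101

Answer: 0110101000101 (3397)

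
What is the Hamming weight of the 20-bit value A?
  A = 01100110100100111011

01100110100100111011
1-bits at positions (from bit 0 = LSB): 0, 1, 3, 4, 5, 8, 11, 13, 14, 17, 18
Count = 11

Answer: 11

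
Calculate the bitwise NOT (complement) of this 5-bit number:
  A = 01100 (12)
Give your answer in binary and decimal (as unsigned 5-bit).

Flip each bit (0->1, 1->0):
  01100
  10011

Answer: 10011 (19)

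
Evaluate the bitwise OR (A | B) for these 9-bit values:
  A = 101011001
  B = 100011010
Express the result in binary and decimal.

Apply | to each column (1 where either bit is 1):
  101011001
| 100011010
-----------
  101011011

Answer: 101011011 (347)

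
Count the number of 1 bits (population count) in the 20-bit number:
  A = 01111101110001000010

01111101110001000010
1-bits at positions (from bit 0 = LSB): 1, 6, 10, 11, 12, 14, 15, 16, 17, 18
Count = 10

Answer: 10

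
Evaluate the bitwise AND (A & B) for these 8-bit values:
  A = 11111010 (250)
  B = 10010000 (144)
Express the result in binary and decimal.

Apply & to each column (1 only where both bits are 1):
  11111010
& 10010000
----------
  10010000

Answer: 10010000 (144)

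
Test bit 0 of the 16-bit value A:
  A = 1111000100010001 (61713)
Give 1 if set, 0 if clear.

Bit 0 is the 1st from the right.
  1111000100010001
                 ^
That bit is 1.

Answer: 1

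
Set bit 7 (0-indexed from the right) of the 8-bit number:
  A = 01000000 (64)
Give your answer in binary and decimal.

Mask = 1 << 7 = 10000000
Bit 7 of A is 0, so OR-ing with the mask flips it to 1.
  01000000
| 10000000
----------
  11000000

Answer: 11000000 (192)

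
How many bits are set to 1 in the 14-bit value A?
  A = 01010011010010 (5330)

01010011010010
1-bits at positions (from bit 0 = LSB): 1, 4, 6, 7, 10, 12
Count = 6

Answer: 6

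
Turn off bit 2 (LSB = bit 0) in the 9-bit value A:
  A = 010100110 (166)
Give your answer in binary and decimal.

Mask = ~(1 << 2) = 111111011
Bit 2 of A is 1, so AND-ing with the mask clears it to 0.
  010100110
& 111111011
-----------
  010100010

Answer: 010100010 (162)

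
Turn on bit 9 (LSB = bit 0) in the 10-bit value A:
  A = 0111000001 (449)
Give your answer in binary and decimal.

Mask = 1 << 9 = 1000000000
Bit 9 of A is 0, so OR-ing with the mask flips it to 1.
  0111000001
| 1000000000
------------
  1111000001

Answer: 1111000001 (961)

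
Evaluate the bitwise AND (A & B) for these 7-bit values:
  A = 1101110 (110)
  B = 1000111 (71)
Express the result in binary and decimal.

Apply & to each column (1 only where both bits are 1):
  1101110
& 1000111
---------
  1000110

Answer: 1000110 (70)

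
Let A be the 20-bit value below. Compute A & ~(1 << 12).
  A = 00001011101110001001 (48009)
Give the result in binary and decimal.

Mask = ~(1 << 12) = 11111110111111111111
Bit 12 of A is 1, so AND-ing with the mask clears it to 0.
  00001011101110001001
& 11111110111111111111
----------------------
  00001010101110001001

Answer: 00001010101110001001 (43913)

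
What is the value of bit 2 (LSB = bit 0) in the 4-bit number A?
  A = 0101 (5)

Bit 2 is the 3rd from the right.
  0101
   ^
That bit is 1.

Answer: 1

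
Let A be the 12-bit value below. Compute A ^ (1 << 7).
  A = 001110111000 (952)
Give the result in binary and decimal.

Mask = 1 << 7 = 000010000000
Bit 7 of A is 1; XOR with the mask flips it to 0.
  001110111000
^ 000010000000
--------------
  001100111000

Answer: 001100111000 (824)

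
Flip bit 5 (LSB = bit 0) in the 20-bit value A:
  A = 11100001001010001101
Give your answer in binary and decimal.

Mask = 1 << 5 = 00000000000000100000
Bit 5 of A is 0; XOR with the mask flips it to 1.
  11100001001010001101
^ 00000000000000100000
----------------------
  11100001001010101101

Answer: 11100001001010101101 (922285)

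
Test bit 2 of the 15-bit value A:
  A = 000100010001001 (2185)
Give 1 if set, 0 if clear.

Bit 2 is the 3rd from the right.
  000100010001001
              ^
That bit is 0.

Answer: 0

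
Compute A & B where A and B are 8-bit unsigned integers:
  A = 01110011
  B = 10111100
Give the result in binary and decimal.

Apply & to each column (1 only where both bits are 1):
  01110011
& 10111100
----------
  00110000

Answer: 00110000 (48)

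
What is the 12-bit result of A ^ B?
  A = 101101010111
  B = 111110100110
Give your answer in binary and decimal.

Apply ^ to each column (1 where bits differ):
  101101010111
^ 111110100110
--------------
  010011110001

Answer: 010011110001 (1265)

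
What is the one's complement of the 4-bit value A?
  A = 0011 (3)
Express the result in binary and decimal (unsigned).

Flip each bit (0->1, 1->0):
  0011
  1100

Answer: 1100 (12)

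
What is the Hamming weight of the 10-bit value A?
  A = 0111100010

0111100010
1-bits at positions (from bit 0 = LSB): 1, 5, 6, 7, 8
Count = 5

Answer: 5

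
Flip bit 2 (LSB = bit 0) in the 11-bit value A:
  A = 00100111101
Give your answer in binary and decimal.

Mask = 1 << 2 = 00000000100
Bit 2 of A is 1; XOR with the mask flips it to 0.
  00100111101
^ 00000000100
-------------
  00100111001

Answer: 00100111001 (313)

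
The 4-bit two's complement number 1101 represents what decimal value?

MSB is 1, so the value is negative. Find the magnitude:
1. Invert bits:  0010
2. Add 1:        0011  = 3
3. Apply sign:   -3

Answer: -3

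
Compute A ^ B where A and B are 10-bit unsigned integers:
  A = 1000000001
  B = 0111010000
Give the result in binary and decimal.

Apply ^ to each column (1 where bits differ):
  1000000001
^ 0111010000
------------
  1111010001

Answer: 1111010001 (977)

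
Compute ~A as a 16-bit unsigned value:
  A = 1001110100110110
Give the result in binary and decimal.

Flip each bit (0->1, 1->0):
  1001110100110110
  0110001011001001

Answer: 0110001011001001 (25289)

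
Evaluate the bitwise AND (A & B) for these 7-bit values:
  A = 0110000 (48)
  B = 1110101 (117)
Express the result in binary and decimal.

Apply & to each column (1 only where both bits are 1):
  0110000
& 1110101
---------
  0110000

Answer: 0110000 (48)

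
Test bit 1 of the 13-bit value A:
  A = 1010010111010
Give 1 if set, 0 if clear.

Bit 1 is the 2nd from the right.
  1010010111010
             ^
That bit is 1.

Answer: 1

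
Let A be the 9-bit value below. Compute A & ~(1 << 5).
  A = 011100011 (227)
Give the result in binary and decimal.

Mask = ~(1 << 5) = 111011111
Bit 5 of A is 1, so AND-ing with the mask clears it to 0.
  011100011
& 111011111
-----------
  011000011

Answer: 011000011 (195)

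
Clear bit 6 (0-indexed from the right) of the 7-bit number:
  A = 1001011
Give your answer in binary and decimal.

Mask = ~(1 << 6) = 0111111
Bit 6 of A is 1, so AND-ing with the mask clears it to 0.
  1001011
& 0111111
---------
  0001011

Answer: 0001011 (11)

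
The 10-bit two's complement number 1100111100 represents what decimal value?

MSB is 1, so the value is negative. Find the magnitude:
1. Invert bits:  0011000011
2. Add 1:        0011000100  = 196
3. Apply sign:   -196

Answer: -196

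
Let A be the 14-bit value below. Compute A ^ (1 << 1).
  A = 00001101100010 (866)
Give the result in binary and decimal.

Mask = 1 << 1 = 00000000000010
Bit 1 of A is 1; XOR with the mask flips it to 0.
  00001101100010
^ 00000000000010
----------------
  00001101100000

Answer: 00001101100000 (864)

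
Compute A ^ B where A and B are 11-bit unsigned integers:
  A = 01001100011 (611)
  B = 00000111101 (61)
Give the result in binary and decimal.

Apply ^ to each column (1 where bits differ):
  01001100011
^ 00000111101
-------------
  01001011110

Answer: 01001011110 (606)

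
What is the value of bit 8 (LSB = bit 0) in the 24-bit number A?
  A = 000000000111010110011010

Bit 8 is the 9th from the right.
  000000000111010110011010
                 ^
That bit is 1.

Answer: 1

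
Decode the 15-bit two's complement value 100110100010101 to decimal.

MSB is 1, so the value is negative. Find the magnitude:
1. Invert bits:  011001011101010
2. Add 1:        011001011101011  = 13035
3. Apply sign:   -13035

Answer: -13035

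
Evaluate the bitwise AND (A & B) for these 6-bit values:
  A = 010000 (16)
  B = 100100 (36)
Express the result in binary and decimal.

Apply & to each column (1 only where both bits are 1):
  010000
& 100100
--------
  000000

Answer: 000000 (0)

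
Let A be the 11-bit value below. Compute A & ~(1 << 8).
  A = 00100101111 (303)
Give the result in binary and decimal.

Mask = ~(1 << 8) = 11011111111
Bit 8 of A is 1, so AND-ing with the mask clears it to 0.
  00100101111
& 11011111111
-------------
  00000101111

Answer: 00000101111 (47)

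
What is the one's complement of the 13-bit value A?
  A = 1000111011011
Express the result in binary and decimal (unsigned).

Flip each bit (0->1, 1->0):
  1000111011011
  0111000100100

Answer: 0111000100100 (3620)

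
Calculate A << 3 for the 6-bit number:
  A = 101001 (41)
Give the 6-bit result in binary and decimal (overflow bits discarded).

Shift left by 3: drop the top 3 bit(s), append 3 zero(s) on the right.
  101001  ->  discard [101], keep [001], append 000
= 001000

Answer: 001000 (8)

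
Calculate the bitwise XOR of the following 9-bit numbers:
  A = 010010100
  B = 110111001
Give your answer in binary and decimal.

Apply ^ to each column (1 where bits differ):
  010010100
^ 110111001
-----------
  100101101

Answer: 100101101 (301)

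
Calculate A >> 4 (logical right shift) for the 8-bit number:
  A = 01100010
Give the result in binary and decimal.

Logical shift right by 4: drop the bottom 4 bit(s), prepend 4 zero(s) on the left.
  01100010  ->  keep [0110], discard [0010], prepend 0000
= 00000110

Answer: 00000110 (6)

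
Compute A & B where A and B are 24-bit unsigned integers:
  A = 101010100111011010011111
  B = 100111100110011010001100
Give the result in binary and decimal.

Apply & to each column (1 only where both bits are 1):
  101010100111011010011111
& 100111100110011010001100
--------------------------
  100010100110011010001100

Answer: 100010100110011010001100 (9070220)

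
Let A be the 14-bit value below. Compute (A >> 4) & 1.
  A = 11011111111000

Bit 4 is the 5th from the right.
  11011111111000
           ^
That bit is 1.

Answer: 1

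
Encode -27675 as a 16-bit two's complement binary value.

1. Binary of +27675:  0110110000011011
2. Invert bits:     1001001111100100
3. Add 1:           1001001111100101

Answer: 1001001111100101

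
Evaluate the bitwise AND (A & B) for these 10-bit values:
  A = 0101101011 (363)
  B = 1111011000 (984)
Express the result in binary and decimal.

Apply & to each column (1 only where both bits are 1):
  0101101011
& 1111011000
------------
  0101001000

Answer: 0101001000 (328)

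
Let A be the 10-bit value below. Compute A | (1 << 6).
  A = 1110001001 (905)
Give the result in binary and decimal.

Mask = 1 << 6 = 0001000000
Bit 6 of A is 0, so OR-ing with the mask flips it to 1.
  1110001001
| 0001000000
------------
  1111001001

Answer: 1111001001 (969)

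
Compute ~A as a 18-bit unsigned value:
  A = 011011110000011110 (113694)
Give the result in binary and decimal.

Flip each bit (0->1, 1->0):
  011011110000011110
  100100001111100001

Answer: 100100001111100001 (148449)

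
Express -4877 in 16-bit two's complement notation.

1. Binary of +4877:  0001001100001101
2. Invert bits:     1110110011110010
3. Add 1:           1110110011110011

Answer: 1110110011110011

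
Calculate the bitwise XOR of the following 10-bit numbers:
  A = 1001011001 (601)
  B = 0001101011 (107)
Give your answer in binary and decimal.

Apply ^ to each column (1 where bits differ):
  1001011001
^ 0001101011
------------
  1000110010

Answer: 1000110010 (562)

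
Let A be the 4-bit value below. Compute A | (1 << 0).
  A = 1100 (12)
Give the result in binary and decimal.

Mask = 1 << 0 = 0001
Bit 0 of A is 0, so OR-ing with the mask flips it to 1.
  1100
| 0001
------
  1101

Answer: 1101 (13)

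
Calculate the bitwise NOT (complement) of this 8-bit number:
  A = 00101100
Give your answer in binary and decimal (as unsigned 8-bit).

Flip each bit (0->1, 1->0):
  00101100
  11010011

Answer: 11010011 (211)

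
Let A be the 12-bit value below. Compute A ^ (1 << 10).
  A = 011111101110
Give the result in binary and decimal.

Mask = 1 << 10 = 010000000000
Bit 10 of A is 1; XOR with the mask flips it to 0.
  011111101110
^ 010000000000
--------------
  001111101110

Answer: 001111101110 (1006)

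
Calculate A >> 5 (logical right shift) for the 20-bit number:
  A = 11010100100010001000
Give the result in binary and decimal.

Logical shift right by 5: drop the bottom 5 bit(s), prepend 5 zero(s) on the left.
  11010100100010001000  ->  keep [110101001000100], discard [01000], prepend 00000
= 00000110101001000100

Answer: 00000110101001000100 (27204)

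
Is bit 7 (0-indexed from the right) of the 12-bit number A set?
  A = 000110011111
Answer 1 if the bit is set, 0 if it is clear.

Bit 7 is the 8th from the right.
  000110011111
      ^
That bit is 1.

Answer: 1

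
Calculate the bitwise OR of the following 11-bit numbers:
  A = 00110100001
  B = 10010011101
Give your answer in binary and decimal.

Apply | to each column (1 where either bit is 1):
  00110100001
| 10010011101
-------------
  10110111101

Answer: 10110111101 (1469)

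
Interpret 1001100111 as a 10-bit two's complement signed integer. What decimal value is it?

MSB is 1, so the value is negative. Find the magnitude:
1. Invert bits:  0110011000
2. Add 1:        0110011001  = 409
3. Apply sign:   -409

Answer: -409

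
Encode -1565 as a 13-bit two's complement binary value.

1. Binary of +1565:  0011000011101
2. Invert bits:     1100111100010
3. Add 1:           1100111100011

Answer: 1100111100011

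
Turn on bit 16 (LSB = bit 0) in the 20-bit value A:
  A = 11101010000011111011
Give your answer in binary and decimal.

Mask = 1 << 16 = 00010000000000000000
Bit 16 of A is 0, so OR-ing with the mask flips it to 1.
  11101010000011111011
| 00010000000000000000
----------------------
  11111010000011111011

Answer: 11111010000011111011 (1024251)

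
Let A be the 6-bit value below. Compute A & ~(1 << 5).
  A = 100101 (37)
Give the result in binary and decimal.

Mask = ~(1 << 5) = 011111
Bit 5 of A is 1, so AND-ing with the mask clears it to 0.
  100101
& 011111
--------
  000101

Answer: 000101 (5)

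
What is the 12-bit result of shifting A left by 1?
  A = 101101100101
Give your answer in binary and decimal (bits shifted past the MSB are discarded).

Shift left by 1: drop the top 1 bit(s), append 1 zero(s) on the right.
  101101100101  ->  discard [1], keep [01101100101], append 0
= 011011001010

Answer: 011011001010 (1738)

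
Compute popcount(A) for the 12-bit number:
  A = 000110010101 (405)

000110010101
1-bits at positions (from bit 0 = LSB): 0, 2, 4, 7, 8
Count = 5

Answer: 5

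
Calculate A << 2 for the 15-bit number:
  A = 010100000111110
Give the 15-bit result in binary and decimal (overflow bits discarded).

Shift left by 2: drop the top 2 bit(s), append 2 zero(s) on the right.
  010100000111110  ->  discard [01], keep [0100000111110], append 00
= 010000011111000

Answer: 010000011111000 (8440)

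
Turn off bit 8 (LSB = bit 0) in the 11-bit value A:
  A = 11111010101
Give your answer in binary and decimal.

Mask = ~(1 << 8) = 11011111111
Bit 8 of A is 1, so AND-ing with the mask clears it to 0.
  11111010101
& 11011111111
-------------
  11011010101

Answer: 11011010101 (1749)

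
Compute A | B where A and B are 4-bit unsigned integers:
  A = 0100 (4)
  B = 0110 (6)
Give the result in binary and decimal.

Apply | to each column (1 where either bit is 1):
  0100
| 0110
------
  0110

Answer: 0110 (6)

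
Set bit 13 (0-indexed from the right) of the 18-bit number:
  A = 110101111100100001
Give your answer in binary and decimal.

Mask = 1 << 13 = 000010000000000000
Bit 13 of A is 0, so OR-ing with the mask flips it to 1.
  110101111100100001
| 000010000000000000
--------------------
  110111111100100001

Answer: 110111111100100001 (229153)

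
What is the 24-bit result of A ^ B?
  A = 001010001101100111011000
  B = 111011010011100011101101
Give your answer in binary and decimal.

Apply ^ to each column (1 where bits differ):
  001010001101100111011000
^ 111011010011100011101101
--------------------------
  110001011110000100110101

Answer: 110001011110000100110101 (12968245)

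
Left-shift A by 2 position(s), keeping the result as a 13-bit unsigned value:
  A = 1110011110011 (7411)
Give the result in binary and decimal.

Shift left by 2: drop the top 2 bit(s), append 2 zero(s) on the right.
  1110011110011  ->  discard [11], keep [10011110011], append 00
= 1001111001100

Answer: 1001111001100 (5068)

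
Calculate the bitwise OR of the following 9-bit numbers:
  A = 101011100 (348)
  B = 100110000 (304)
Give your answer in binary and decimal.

Apply | to each column (1 where either bit is 1):
  101011100
| 100110000
-----------
  101111100

Answer: 101111100 (380)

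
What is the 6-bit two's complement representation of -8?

1. Binary of +8:  001000
2. Invert bits:     110111
3. Add 1:           111000

Answer: 111000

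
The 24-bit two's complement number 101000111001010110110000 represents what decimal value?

MSB is 1, so the value is negative. Find the magnitude:
1. Invert bits:  010111000110101001001111
2. Add 1:        010111000110101001010000  = 6056528
3. Apply sign:   -6056528

Answer: -6056528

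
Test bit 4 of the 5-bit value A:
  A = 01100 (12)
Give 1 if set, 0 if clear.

Bit 4 is the 5th from the right.
  01100
  ^
That bit is 0.

Answer: 0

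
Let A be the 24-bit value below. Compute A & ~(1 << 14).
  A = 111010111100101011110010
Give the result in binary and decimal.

Mask = ~(1 << 14) = 111111111011111111111111
Bit 14 of A is 1, so AND-ing with the mask clears it to 0.
  111010111100101011110010
& 111111111011111111111111
--------------------------
  111010111000101011110010

Answer: 111010111000101011110010 (15436530)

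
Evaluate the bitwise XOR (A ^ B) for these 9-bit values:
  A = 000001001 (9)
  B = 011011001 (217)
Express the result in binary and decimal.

Apply ^ to each column (1 where bits differ):
  000001001
^ 011011001
-----------
  011010000

Answer: 011010000 (208)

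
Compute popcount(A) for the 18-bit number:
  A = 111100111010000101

111100111010000101
1-bits at positions (from bit 0 = LSB): 0, 2, 7, 9, 10, 11, 14, 15, 16, 17
Count = 10

Answer: 10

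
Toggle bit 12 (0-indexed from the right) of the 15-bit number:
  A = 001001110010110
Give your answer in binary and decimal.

Mask = 1 << 12 = 001000000000000
Bit 12 of A is 1; XOR with the mask flips it to 0.
  001001110010110
^ 001000000000000
-----------------
  000001110010110

Answer: 000001110010110 (918)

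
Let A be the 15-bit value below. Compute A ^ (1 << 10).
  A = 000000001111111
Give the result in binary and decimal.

Mask = 1 << 10 = 000010000000000
Bit 10 of A is 0; XOR with the mask flips it to 1.
  000000001111111
^ 000010000000000
-----------------
  000010001111111

Answer: 000010001111111 (1151)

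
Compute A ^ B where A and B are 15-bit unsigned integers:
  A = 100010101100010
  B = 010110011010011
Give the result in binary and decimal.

Apply ^ to each column (1 where bits differ):
  100010101100010
^ 010110011010011
-----------------
  110100110110001

Answer: 110100110110001 (27057)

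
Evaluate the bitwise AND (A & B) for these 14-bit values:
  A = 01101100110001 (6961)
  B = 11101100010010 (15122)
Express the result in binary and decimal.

Apply & to each column (1 only where both bits are 1):
  01101100110001
& 11101100010010
----------------
  01101100010000

Answer: 01101100010000 (6928)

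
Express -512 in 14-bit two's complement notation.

1. Binary of +512:  00001000000000
2. Invert bits:     11110111111111
3. Add 1:           11111000000000

Answer: 11111000000000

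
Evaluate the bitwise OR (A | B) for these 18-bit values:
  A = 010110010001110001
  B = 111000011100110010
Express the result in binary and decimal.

Apply | to each column (1 where either bit is 1):
  010110010001110001
| 111000011100110010
--------------------
  111110011101110011

Answer: 111110011101110011 (255859)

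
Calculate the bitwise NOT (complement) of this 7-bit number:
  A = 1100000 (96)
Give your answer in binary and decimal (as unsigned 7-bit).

Flip each bit (0->1, 1->0):
  1100000
  0011111

Answer: 0011111 (31)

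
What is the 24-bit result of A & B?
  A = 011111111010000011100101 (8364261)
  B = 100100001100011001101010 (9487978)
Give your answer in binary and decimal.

Apply & to each column (1 only where both bits are 1):
  011111111010000011100101
& 100100001100011001101010
--------------------------
  000100001000000001100000

Answer: 000100001000000001100000 (1081440)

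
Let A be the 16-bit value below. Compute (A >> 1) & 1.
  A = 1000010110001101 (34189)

Bit 1 is the 2nd from the right.
  1000010110001101
                ^
That bit is 0.

Answer: 0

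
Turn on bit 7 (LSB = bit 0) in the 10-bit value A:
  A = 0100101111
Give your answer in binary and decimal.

Mask = 1 << 7 = 0010000000
Bit 7 of A is 0, so OR-ing with the mask flips it to 1.
  0100101111
| 0010000000
------------
  0110101111

Answer: 0110101111 (431)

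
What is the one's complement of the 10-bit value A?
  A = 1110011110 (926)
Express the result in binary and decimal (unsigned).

Flip each bit (0->1, 1->0):
  1110011110
  0001100001

Answer: 0001100001 (97)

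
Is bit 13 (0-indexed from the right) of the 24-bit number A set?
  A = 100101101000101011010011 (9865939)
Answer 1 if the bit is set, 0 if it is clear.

Bit 13 is the 14th from the right.
  100101101000101011010011
            ^
That bit is 0.

Answer: 0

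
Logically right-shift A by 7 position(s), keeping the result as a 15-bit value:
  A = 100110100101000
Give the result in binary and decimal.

Logical shift right by 7: drop the bottom 7 bit(s), prepend 7 zero(s) on the left.
  100110100101000  ->  keep [10011010], discard [0101000], prepend 0000000
= 000000010011010

Answer: 000000010011010 (154)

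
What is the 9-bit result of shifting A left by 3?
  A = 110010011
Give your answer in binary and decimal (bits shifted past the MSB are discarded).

Shift left by 3: drop the top 3 bit(s), append 3 zero(s) on the right.
  110010011  ->  discard [110], keep [010011], append 000
= 010011000

Answer: 010011000 (152)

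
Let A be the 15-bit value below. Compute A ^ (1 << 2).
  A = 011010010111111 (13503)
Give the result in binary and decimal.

Mask = 1 << 2 = 000000000000100
Bit 2 of A is 1; XOR with the mask flips it to 0.
  011010010111111
^ 000000000000100
-----------------
  011010010111011

Answer: 011010010111011 (13499)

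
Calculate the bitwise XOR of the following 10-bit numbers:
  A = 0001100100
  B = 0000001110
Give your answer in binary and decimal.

Apply ^ to each column (1 where bits differ):
  0001100100
^ 0000001110
------------
  0001101010

Answer: 0001101010 (106)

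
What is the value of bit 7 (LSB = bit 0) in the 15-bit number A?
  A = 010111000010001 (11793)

Bit 7 is the 8th from the right.
  010111000010001
         ^
That bit is 0.

Answer: 0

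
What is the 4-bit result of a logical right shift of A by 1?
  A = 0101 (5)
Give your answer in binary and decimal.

Logical shift right by 1: drop the bottom 1 bit(s), prepend 1 zero(s) on the left.
  0101  ->  keep [010], discard [1], prepend 0
= 0010

Answer: 0010 (2)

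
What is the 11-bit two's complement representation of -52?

1. Binary of +52:  00000110100
2. Invert bits:     11111001011
3. Add 1:           11111001100

Answer: 11111001100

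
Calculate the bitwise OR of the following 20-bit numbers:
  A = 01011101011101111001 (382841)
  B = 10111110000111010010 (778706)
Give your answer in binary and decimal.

Apply | to each column (1 where either bit is 1):
  01011101011101111001
| 10111110000111010010
----------------------
  11111111011111111011

Answer: 11111111011111111011 (1046523)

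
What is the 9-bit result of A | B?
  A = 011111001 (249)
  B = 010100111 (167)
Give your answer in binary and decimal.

Apply | to each column (1 where either bit is 1):
  011111001
| 010100111
-----------
  011111111

Answer: 011111111 (255)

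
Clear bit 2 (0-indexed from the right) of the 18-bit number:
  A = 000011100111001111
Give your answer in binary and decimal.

Mask = ~(1 << 2) = 111111111111111011
Bit 2 of A is 1, so AND-ing with the mask clears it to 0.
  000011100111001111
& 111111111111111011
--------------------
  000011100111001011

Answer: 000011100111001011 (14795)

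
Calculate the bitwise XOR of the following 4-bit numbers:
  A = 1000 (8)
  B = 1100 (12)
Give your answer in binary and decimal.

Apply ^ to each column (1 where bits differ):
  1000
^ 1100
------
  0100

Answer: 0100 (4)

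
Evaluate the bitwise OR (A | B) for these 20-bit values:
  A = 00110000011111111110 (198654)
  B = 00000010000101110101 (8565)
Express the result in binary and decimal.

Apply | to each column (1 where either bit is 1):
  00110000011111111110
| 00000010000101110101
----------------------
  00110010011111111111

Answer: 00110010011111111111 (206847)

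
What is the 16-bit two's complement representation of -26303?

1. Binary of +26303:  0110011010111111
2. Invert bits:     1001100101000000
3. Add 1:           1001100101000001

Answer: 1001100101000001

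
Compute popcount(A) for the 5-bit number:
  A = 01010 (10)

01010
1-bits at positions (from bit 0 = LSB): 1, 3
Count = 2

Answer: 2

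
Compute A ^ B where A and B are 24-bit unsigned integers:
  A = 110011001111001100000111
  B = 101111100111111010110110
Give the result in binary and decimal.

Apply ^ to each column (1 where bits differ):
  110011001111001100000111
^ 101111100111111010110110
--------------------------
  011100101000110110110001

Answer: 011100101000110110110001 (7507377)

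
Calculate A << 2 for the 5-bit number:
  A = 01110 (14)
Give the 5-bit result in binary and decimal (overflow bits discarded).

Shift left by 2: drop the top 2 bit(s), append 2 zero(s) on the right.
  01110  ->  discard [01], keep [110], append 00
= 11000

Answer: 11000 (24)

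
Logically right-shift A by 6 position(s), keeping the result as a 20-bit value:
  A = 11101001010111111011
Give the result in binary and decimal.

Logical shift right by 6: drop the bottom 6 bit(s), prepend 6 zero(s) on the left.
  11101001010111111011  ->  keep [11101001010111], discard [111011], prepend 000000
= 00000011101001010111

Answer: 00000011101001010111 (14935)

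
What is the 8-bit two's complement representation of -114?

1. Binary of +114:  01110010
2. Invert bits:     10001101
3. Add 1:           10001110

Answer: 10001110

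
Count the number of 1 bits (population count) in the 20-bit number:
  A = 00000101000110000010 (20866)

00000101000110000010
1-bits at positions (from bit 0 = LSB): 1, 7, 8, 12, 14
Count = 5

Answer: 5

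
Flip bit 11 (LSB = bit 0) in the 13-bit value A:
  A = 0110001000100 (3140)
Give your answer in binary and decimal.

Mask = 1 << 11 = 0100000000000
Bit 11 of A is 1; XOR with the mask flips it to 0.
  0110001000100
^ 0100000000000
---------------
  0010001000100

Answer: 0010001000100 (1092)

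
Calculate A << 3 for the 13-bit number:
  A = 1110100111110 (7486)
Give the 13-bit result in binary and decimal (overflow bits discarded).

Shift left by 3: drop the top 3 bit(s), append 3 zero(s) on the right.
  1110100111110  ->  discard [111], keep [0100111110], append 000
= 0100111110000

Answer: 0100111110000 (2544)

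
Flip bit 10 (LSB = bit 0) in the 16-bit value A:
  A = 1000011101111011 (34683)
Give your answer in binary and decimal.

Mask = 1 << 10 = 0000010000000000
Bit 10 of A is 1; XOR with the mask flips it to 0.
  1000011101111011
^ 0000010000000000
------------------
  1000001101111011

Answer: 1000001101111011 (33659)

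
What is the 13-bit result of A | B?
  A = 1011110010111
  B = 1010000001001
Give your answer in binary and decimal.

Apply | to each column (1 where either bit is 1):
  1011110010111
| 1010000001001
---------------
  1011110011111

Answer: 1011110011111 (6047)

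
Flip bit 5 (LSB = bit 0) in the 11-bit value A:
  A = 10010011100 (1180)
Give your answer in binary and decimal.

Mask = 1 << 5 = 00000100000
Bit 5 of A is 0; XOR with the mask flips it to 1.
  10010011100
^ 00000100000
-------------
  10010111100

Answer: 10010111100 (1212)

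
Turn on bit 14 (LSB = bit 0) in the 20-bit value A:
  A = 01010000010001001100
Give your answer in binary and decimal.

Mask = 1 << 14 = 00000100000000000000
Bit 14 of A is 0, so OR-ing with the mask flips it to 1.
  01010000010001001100
| 00000100000000000000
----------------------
  01010100010001001100

Answer: 01010100010001001100 (345164)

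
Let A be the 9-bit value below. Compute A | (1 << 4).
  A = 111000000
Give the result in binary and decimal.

Mask = 1 << 4 = 000010000
Bit 4 of A is 0, so OR-ing with the mask flips it to 1.
  111000000
| 000010000
-----------
  111010000

Answer: 111010000 (464)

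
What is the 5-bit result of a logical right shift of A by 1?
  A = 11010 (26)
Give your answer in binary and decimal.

Logical shift right by 1: drop the bottom 1 bit(s), prepend 1 zero(s) on the left.
  11010  ->  keep [1101], discard [0], prepend 0
= 01101

Answer: 01101 (13)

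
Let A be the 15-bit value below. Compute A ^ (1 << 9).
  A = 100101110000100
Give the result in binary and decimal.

Mask = 1 << 9 = 000001000000000
Bit 9 of A is 1; XOR with the mask flips it to 0.
  100101110000100
^ 000001000000000
-----------------
  100100110000100

Answer: 100100110000100 (18820)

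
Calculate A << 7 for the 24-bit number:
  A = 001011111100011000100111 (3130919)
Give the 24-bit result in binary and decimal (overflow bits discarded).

Shift left by 7: drop the top 7 bit(s), append 7 zero(s) on the right.
  001011111100011000100111  ->  discard [0010111], keep [11100011000100111], append 0000000
= 111000110001001110000000

Answer: 111000110001001110000000 (14881664)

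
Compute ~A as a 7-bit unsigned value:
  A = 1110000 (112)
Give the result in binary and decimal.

Flip each bit (0->1, 1->0):
  1110000
  0001111

Answer: 0001111 (15)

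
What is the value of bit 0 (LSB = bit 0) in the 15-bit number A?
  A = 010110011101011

Bit 0 is the 1st from the right.
  010110011101011
                ^
That bit is 1.

Answer: 1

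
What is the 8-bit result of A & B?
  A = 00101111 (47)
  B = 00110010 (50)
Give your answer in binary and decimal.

Apply & to each column (1 only where both bits are 1):
  00101111
& 00110010
----------
  00100010

Answer: 00100010 (34)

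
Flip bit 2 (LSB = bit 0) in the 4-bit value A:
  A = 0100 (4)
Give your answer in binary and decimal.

Mask = 1 << 2 = 0100
Bit 2 of A is 1; XOR with the mask flips it to 0.
  0100
^ 0100
------
  0000

Answer: 0000 (0)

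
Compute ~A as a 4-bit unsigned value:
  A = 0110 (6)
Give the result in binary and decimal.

Flip each bit (0->1, 1->0):
  0110
  1001

Answer: 1001 (9)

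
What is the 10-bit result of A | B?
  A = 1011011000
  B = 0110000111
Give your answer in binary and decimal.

Apply | to each column (1 where either bit is 1):
  1011011000
| 0110000111
------------
  1111011111

Answer: 1111011111 (991)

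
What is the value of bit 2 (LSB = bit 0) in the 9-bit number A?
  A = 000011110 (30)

Bit 2 is the 3rd from the right.
  000011110
        ^
That bit is 1.

Answer: 1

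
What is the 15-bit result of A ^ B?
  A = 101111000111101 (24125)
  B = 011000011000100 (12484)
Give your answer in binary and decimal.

Apply ^ to each column (1 where bits differ):
  101111000111101
^ 011000011000100
-----------------
  110111011111001

Answer: 110111011111001 (28409)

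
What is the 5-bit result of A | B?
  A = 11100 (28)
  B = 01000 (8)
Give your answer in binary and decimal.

Apply | to each column (1 where either bit is 1):
  11100
| 01000
-------
  11100

Answer: 11100 (28)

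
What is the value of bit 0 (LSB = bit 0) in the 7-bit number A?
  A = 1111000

Bit 0 is the 1st from the right.
  1111000
        ^
That bit is 0.

Answer: 0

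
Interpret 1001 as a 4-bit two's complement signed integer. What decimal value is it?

MSB is 1, so the value is negative. Find the magnitude:
1. Invert bits:  0110
2. Add 1:        0111  = 7
3. Apply sign:   -7

Answer: -7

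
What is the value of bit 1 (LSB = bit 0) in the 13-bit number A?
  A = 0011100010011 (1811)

Bit 1 is the 2nd from the right.
  0011100010011
             ^
That bit is 1.

Answer: 1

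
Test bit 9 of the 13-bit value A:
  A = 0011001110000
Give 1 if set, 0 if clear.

Bit 9 is the 10th from the right.
  0011001110000
     ^
That bit is 1.

Answer: 1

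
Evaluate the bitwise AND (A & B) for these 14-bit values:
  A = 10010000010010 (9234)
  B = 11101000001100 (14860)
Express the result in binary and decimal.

Apply & to each column (1 only where both bits are 1):
  10010000010010
& 11101000001100
----------------
  10000000000000

Answer: 10000000000000 (8192)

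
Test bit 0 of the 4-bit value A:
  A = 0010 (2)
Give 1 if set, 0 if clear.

Bit 0 is the 1st from the right.
  0010
     ^
That bit is 0.

Answer: 0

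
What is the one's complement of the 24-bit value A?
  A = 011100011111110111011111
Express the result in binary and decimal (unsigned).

Flip each bit (0->1, 1->0):
  011100011111110111011111
  100011100000001000100000

Answer: 100011100000001000100000 (9306656)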